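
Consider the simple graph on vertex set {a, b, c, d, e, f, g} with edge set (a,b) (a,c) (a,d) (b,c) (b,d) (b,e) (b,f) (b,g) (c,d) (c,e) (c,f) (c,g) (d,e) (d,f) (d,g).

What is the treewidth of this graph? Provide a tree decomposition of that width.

Each bag holds 4 vertices, so the decomposition has width 3, which upper-bounds the treewidth. Conversely, {b, c, d, g} is a clique of size 4, and the vertices of any clique must share a bag in every tree decomposition; so some bag has ≥ 4 vertices and tw(G) ≥ 3. The upper and lower bounds meet at 3, so that is the treewidth.

Treewidth 3.
Bags: B1 = {b, c, d, f}  B2 = {b, c, d, e}  B3 = {b, c, d, g}  B4 = {a, b, c, d}
Tree: B1–B2, B2–B3, B1–B4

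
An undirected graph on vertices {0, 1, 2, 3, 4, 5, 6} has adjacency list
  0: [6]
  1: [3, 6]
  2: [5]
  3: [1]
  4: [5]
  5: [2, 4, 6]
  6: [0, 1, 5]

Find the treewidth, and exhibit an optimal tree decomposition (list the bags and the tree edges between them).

Each bag holds 2 vertices, so the decomposition has width 1, which upper-bounds the treewidth. G has an edge, so its treewidth is at least 1. Hence tw(G) = 1 exactly.

Treewidth 1.
Bags: B1 = {2, 5}  B2 = {5, 6}  B3 = {4, 5}  B4 = {1, 6}  B5 = {0, 6}  B6 = {1, 3}
Tree: B1–B2, B1–B3, B2–B4, B4–B5, B4–B6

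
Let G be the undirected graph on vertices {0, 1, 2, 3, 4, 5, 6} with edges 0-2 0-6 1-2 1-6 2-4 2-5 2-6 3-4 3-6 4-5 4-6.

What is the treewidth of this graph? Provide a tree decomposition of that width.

Each bag holds 3 vertices, so the decomposition has width 2, which upper-bounds the treewidth. For the lower bound, the 3 vertices {2, 4, 5} are pairwise adjacent, and any tree decomposition puts a clique entirely inside one bag — forcing width ≥ 2. Hence tw(G) = 2 exactly.

Treewidth 2.
One optimal decomposition is:
Bags: B1 = {0, 2, 6}  B2 = {2, 4, 6}  B3 = {2, 4, 5}  B4 = {1, 2, 6}  B5 = {3, 4, 6}
Tree: B1–B2, B2–B3, B2–B4, B2–B5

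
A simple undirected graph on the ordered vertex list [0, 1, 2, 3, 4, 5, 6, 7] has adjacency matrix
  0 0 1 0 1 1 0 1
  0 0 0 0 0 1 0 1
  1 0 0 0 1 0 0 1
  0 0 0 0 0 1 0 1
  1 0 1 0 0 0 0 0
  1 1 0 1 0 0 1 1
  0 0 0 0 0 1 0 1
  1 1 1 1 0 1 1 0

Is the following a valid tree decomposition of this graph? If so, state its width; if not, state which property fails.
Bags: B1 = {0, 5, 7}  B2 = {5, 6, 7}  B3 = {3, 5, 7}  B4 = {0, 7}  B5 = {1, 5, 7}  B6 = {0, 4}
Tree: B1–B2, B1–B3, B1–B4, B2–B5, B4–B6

A tree decomposition must satisfy three properties: every vertex lies in some bag; for every edge, both endpoints lie together in some bag; and for every vertex, the bags containing it form a connected subtree. Here vertex 2 appears in no bag, so the decomposition is invalid.

No — vertex 2 appears in no bag.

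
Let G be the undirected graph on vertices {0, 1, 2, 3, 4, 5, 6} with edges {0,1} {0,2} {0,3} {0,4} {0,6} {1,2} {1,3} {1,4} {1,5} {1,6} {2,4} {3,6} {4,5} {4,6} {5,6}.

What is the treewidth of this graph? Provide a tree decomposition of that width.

Each bag holds 4 vertices, so the decomposition has width 3, which upper-bounds the treewidth. Conversely, {0, 1, 3, 6} is a clique of size 4, and the vertices of any clique must share a bag in every tree decomposition; so some bag has ≥ 4 vertices and tw(G) ≥ 3. Therefore the treewidth is 3.

Treewidth 3.
One optimal decomposition is:
Bags: B1 = {0, 1, 2, 4}  B2 = {0, 1, 4, 6}  B3 = {0, 1, 3, 6}  B4 = {1, 4, 5, 6}
Tree: B1–B2, B2–B3, B2–B4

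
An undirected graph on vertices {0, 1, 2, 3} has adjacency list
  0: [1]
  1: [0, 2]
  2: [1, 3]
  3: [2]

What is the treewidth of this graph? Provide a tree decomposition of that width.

Each bag holds 2 vertices, so the decomposition has width 1, which upper-bounds the treewidth. Since G has at least one edge (e.g. 0–1), it is not an edgeless graph, so tw(G) ≥ 1. The upper and lower bounds meet at 1, so that is the treewidth.

Treewidth 1.
One such decomposition:
Bags: B1 = {0, 1}  B2 = {1, 2}  B3 = {2, 3}
Tree: B1–B2, B2–B3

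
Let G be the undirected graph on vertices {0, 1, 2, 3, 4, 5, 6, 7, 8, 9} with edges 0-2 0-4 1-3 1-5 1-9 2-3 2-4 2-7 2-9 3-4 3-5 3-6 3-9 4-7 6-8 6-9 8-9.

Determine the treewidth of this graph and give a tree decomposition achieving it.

The largest bag has 3 vertices, giving width 2; this decomposition certifies tw(G) ≤ 2. Conversely, {0, 2, 4} is a clique of size 3, and the vertices of any clique must share a bag in every tree decomposition; so some bag has ≥ 3 vertices and tw(G) ≥ 2. Hence tw(G) = 2 exactly.

Treewidth 2.
One such decomposition:
Bags: B1 = {1, 3, 9}  B2 = {3, 6, 9}  B3 = {2, 3, 9}  B4 = {2, 3, 4}  B5 = {2, 4, 7}  B6 = {6, 8, 9}  B7 = {0, 2, 4}  B8 = {1, 3, 5}
Tree: B1–B2, B1–B3, B3–B4, B4–B5, B2–B6, B4–B7, B1–B8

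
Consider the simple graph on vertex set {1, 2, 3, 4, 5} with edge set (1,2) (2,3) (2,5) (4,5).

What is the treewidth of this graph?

1

A width-1 tree decomposition is:
Bags: B1 = {2, 3}  B2 = {1, 2}  B3 = {2, 5}  B4 = {4, 5}
Tree: B1–B2, B1–B3, B3–B4
Every bag has size at most 2, so the width is 2 − 1 = 1 and tw(G) ≤ 1. G has an edge, so its treewidth is at least 1. Combining the bounds, tw(G) = 1.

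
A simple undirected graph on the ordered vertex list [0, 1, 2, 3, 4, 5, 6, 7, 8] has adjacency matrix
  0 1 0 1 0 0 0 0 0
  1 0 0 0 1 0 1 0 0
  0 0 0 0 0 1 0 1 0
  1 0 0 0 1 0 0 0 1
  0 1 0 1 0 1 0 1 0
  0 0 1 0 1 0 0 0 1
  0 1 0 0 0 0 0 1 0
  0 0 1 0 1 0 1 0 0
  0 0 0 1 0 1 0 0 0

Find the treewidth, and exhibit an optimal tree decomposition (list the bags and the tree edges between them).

The largest bag has 4 vertices, giving width 3; this decomposition certifies tw(G) ≤ 3. For the lower bound: the 4 vertex sets {0,3,8}, {5}, {4}, {1,2,6,7} are disjoint, each induces a connected subgraph, and every pair is joined by at least one edge of G. Contracting each set to a single vertex therefore yields K_{4} as a minor, and since treewidth is minor-monotone, tw(G) ≥ tw(K_{4}) = 3. Therefore the treewidth is 3.

Treewidth 3.
One such decomposition:
Bags: B1 = {0, 3, 5, 8}  B2 = {0, 3, 4, 5}  B3 = {0, 1, 4, 5}  B4 = {1, 2, 4, 5}  B5 = {1, 2, 4, 7}  B6 = {1, 2, 6, 7}
Tree: B1–B2, B2–B3, B3–B4, B4–B5, B5–B6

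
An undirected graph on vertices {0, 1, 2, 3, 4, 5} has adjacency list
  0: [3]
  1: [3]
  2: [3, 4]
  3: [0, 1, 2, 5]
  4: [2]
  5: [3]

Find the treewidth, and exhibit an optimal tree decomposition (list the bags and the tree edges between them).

Every bag has size at most 2, so the width is 2 − 1 = 1 and tw(G) ≤ 1. G has an edge, so its treewidth is at least 1. Hence tw(G) = 1 exactly.

Treewidth 1.
One optimal decomposition is:
Bags: B1 = {2, 4}  B2 = {2, 3}  B3 = {0, 3}  B4 = {1, 3}  B5 = {3, 5}
Tree: B1–B2, B2–B3, B3–B4, B3–B5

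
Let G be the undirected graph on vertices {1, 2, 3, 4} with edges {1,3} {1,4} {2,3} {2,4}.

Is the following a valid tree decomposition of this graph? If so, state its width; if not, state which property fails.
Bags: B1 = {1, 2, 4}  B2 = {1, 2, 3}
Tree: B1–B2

Yes; width 2.

Every vertex of G appears in some bag (union = {1, 2, 3, 4}); every edge is covered by a bag; and for each vertex v the set of bags containing v is connected in the bag tree. The decomposition is therefore valid. The largest bag has 3 vertices, so the width is 2.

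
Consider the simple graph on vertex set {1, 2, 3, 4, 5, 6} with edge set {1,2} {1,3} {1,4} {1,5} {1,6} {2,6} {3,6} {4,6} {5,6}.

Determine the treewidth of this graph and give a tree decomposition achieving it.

Each bag holds 3 vertices, so the decomposition has width 2, which upper-bounds the treewidth. For the lower bound, the 3 vertices {1, 2, 6} are pairwise adjacent, and any tree decomposition puts a clique entirely inside one bag — forcing width ≥ 2. Therefore the treewidth is 2.

Treewidth 2.
Bags: B1 = {1, 5, 6}  B2 = {1, 4, 6}  B3 = {1, 3, 6}  B4 = {1, 2, 6}
Tree: B1–B2, B1–B3, B3–B4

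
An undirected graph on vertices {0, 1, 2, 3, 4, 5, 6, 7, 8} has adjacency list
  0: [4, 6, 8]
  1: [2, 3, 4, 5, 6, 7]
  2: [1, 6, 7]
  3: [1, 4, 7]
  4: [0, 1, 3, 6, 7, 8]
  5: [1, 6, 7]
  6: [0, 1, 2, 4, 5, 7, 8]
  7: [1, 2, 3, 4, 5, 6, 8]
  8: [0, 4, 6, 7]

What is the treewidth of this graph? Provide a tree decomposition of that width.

The largest bag has 4 vertices, giving width 3; this decomposition certifies tw(G) ≤ 3. For the lower bound, the 4 vertices {1, 3, 4, 7} are pairwise adjacent, and any tree decomposition puts a clique entirely inside one bag — forcing width ≥ 3. Combining the bounds, tw(G) = 3.

Treewidth 3.
Bags: B1 = {1, 4, 6, 7}  B2 = {1, 3, 4, 7}  B3 = {4, 6, 7, 8}  B4 = {0, 4, 6, 8}  B5 = {1, 5, 6, 7}  B6 = {1, 2, 6, 7}
Tree: B1–B2, B1–B3, B3–B4, B1–B5, B1–B6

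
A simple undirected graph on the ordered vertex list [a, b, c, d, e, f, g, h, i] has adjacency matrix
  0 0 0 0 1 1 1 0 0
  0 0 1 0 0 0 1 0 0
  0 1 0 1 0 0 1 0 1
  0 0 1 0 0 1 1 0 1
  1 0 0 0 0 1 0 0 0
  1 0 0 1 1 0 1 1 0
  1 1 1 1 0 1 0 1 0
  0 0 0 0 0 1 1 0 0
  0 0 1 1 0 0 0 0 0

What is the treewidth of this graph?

A width-2 tree decomposition is:
Bags: B1 = {b, c, g}  B2 = {c, d, g}  B3 = {d, f, g}  B4 = {a, f, g}  B5 = {a, e, f}  B6 = {c, d, i}  B7 = {f, g, h}
Tree: B1–B2, B2–B3, B3–B4, B4–B5, B2–B6, B4–B7
The largest bag has 3 vertices, giving width 2; this decomposition certifies tw(G) ≤ 2. Conversely, {c, d, g} is a clique of size 3, and the vertices of any clique must share a bag in every tree decomposition; so some bag has ≥ 3 vertices and tw(G) ≥ 2. Therefore the treewidth is 2.

2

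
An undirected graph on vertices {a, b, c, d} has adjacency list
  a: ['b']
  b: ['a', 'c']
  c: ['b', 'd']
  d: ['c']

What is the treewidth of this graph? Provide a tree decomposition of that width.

Treewidth 1.
One optimal decomposition is:
Bags: B1 = {c, d}  B2 = {b, c}  B3 = {a, b}
Tree: B1–B2, B2–B3

Every bag has size at most 2, so the width is 2 − 1 = 1 and tw(G) ≤ 1. Any graph with an edge has treewidth ≥ 1, and G has the edge d–c. Hence tw(G) = 1 exactly.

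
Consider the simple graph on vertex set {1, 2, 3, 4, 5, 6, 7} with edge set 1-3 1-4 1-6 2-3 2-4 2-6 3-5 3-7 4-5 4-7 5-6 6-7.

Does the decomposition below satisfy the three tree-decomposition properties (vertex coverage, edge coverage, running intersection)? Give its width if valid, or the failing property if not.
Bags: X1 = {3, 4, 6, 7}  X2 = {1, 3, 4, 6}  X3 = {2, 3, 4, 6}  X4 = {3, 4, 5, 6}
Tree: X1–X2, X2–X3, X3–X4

Every vertex of G appears in some bag (union = {1, 2, 3, 4, 5, 6, 7}); every edge is covered by a bag; and for each vertex v the set of bags containing v is connected in the bag tree. The decomposition is therefore valid. The largest bag has 4 vertices, so the width is 3.

Yes; width 3.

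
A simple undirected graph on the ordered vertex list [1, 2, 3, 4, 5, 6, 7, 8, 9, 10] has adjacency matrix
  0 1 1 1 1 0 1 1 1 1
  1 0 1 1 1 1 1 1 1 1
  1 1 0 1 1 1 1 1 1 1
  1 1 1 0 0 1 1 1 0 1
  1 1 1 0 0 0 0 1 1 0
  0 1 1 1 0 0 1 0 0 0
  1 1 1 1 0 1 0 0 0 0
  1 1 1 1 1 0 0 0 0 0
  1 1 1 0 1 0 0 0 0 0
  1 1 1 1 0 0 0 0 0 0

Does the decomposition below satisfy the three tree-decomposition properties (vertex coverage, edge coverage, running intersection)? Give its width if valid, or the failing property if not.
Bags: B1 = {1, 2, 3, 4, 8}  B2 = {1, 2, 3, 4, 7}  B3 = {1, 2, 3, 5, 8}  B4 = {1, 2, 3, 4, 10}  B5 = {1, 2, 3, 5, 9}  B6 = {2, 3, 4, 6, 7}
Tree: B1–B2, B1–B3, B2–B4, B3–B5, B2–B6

Yes; width 4.

Checking the three conditions: (i) the bags cover all of {1, 2, 3, 4, 5, 6, 7, 8, 9, 10}; (ii) for each edge, some bag contains both endpoints; (iii) the bags containing any fixed vertex form a subtree. All hold, so the decomposition is valid with width 5 − 1 = 4.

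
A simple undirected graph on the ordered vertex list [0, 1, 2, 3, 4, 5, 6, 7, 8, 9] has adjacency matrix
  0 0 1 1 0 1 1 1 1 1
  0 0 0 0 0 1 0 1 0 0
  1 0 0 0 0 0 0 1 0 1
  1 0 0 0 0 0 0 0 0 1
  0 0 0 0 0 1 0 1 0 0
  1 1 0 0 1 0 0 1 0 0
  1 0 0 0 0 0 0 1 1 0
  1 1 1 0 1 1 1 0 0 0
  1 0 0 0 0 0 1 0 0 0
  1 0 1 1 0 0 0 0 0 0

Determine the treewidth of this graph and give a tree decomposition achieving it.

Every bag has size at most 3, so the width is 3 − 1 = 2 and tw(G) ≤ 2. For the lower bound, the 3 vertices {0, 6, 8} are pairwise adjacent, and any tree decomposition puts a clique entirely inside one bag — forcing width ≥ 2. Hence tw(G) = 2 exactly.

Treewidth 2.
One such decomposition:
Bags: B1 = {1, 5, 7}  B2 = {0, 5, 7}  B3 = {4, 5, 7}  B4 = {0, 2, 7}  B5 = {0, 2, 9}  B6 = {0, 6, 7}  B7 = {0, 3, 9}  B8 = {0, 6, 8}
Tree: B1–B2, B1–B3, B2–B4, B4–B5, B4–B6, B5–B7, B6–B8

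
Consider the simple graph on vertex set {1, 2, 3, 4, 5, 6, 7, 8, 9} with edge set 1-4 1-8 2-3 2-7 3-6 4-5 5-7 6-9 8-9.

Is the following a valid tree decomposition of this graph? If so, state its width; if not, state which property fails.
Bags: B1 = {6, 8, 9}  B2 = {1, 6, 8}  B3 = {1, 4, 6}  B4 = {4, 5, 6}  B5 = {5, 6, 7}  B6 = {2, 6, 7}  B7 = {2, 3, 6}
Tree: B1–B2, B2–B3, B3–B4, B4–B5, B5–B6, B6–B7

Every vertex of G appears in some bag (union = {1, 2, 3, 4, 5, 6, 7, 8, 9}); every edge is covered by a bag; and for each vertex v the set of bags containing v is connected in the bag tree. The decomposition is therefore valid. The largest bag has 3 vertices, so the width is 2.

Yes; width 2.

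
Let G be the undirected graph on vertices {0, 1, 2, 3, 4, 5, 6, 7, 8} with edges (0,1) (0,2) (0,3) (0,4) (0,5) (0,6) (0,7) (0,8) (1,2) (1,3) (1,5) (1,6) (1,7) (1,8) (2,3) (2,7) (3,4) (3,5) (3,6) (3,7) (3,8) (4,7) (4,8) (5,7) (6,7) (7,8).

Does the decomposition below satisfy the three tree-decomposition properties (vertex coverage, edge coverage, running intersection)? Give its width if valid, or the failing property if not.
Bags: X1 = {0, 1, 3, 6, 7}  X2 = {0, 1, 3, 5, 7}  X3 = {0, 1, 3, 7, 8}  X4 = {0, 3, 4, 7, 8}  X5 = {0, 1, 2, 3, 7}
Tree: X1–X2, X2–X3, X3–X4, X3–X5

Yes; width 4.

Every vertex of G appears in some bag (union = {0, 1, 2, 3, 4, 5, 6, 7, 8}); every edge is covered by a bag; and for each vertex v the set of bags containing v is connected in the bag tree. The decomposition is therefore valid. The largest bag has 5 vertices, so the width is 4.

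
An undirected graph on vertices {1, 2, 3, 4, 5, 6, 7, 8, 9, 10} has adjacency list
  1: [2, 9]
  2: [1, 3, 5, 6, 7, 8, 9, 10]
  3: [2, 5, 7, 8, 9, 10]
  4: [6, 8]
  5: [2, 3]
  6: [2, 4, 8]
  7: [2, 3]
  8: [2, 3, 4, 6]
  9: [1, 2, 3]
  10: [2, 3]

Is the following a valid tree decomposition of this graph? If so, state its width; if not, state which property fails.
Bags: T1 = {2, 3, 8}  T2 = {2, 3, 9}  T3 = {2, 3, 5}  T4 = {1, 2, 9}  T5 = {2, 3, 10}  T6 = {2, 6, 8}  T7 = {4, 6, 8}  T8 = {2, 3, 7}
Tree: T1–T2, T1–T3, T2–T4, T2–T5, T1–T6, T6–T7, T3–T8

Yes; width 2.

Vertex coverage: the bags together contain {1, 2, 3, 4, 5, 6, 7, 8, 9, 10}, the full vertex set. Edge coverage: each edge of G has both endpoints in at least one bag. Running intersection: for every vertex, the bags containing it form a connected subtree. All three properties hold, so this is a valid tree decomposition of width max|bag| − 1 = 2, and hence tw(G) ≤ 2.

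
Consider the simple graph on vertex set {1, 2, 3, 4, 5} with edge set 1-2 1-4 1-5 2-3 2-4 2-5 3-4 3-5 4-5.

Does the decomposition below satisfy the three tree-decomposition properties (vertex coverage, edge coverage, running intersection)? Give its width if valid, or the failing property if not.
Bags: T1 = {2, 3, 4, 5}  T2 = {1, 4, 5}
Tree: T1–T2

No — edge (2,1) lies in no bag.

A tree decomposition must satisfy three properties: every vertex lies in some bag; for every edge, both endpoints lie together in some bag; and for every vertex, the bags containing it form a connected subtree. Here edge (2,1) lies in no bag, so the decomposition is invalid.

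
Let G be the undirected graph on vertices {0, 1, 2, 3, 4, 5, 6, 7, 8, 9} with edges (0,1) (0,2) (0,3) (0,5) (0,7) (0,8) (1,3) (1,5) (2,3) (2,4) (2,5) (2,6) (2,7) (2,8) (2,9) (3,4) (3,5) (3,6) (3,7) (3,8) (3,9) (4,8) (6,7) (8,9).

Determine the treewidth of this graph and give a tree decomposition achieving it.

Treewidth 3.
Bags: B1 = {0, 2, 3, 8}  B2 = {0, 2, 3, 5}  B3 = {2, 3, 8, 9}  B4 = {0, 1, 3, 5}  B5 = {2, 3, 4, 8}  B6 = {0, 2, 3, 7}  B7 = {2, 3, 6, 7}
Tree: B1–B2, B1–B3, B2–B4, B1–B5, B2–B6, B6–B7

Every bag has size at most 4, so the width is 4 − 1 = 3 and tw(G) ≤ 3. Conversely, {0, 1, 3, 5} is a clique of size 4, and the vertices of any clique must share a bag in every tree decomposition; so some bag has ≥ 4 vertices and tw(G) ≥ 3. Combining the bounds, tw(G) = 3.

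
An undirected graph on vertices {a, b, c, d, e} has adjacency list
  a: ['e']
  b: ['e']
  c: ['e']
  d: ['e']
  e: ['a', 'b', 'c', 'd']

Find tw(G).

1

A width-1 tree decomposition is:
Bags: B1 = {c, e}  B2 = {d, e}  B3 = {b, e}  B4 = {a, e}
Tree: B1–B2, B1–B3, B3–B4
Each bag holds 2 vertices, so the decomposition has width 1, which upper-bounds the treewidth. G has an edge, so its treewidth is at least 1. The upper and lower bounds meet at 1, so that is the treewidth.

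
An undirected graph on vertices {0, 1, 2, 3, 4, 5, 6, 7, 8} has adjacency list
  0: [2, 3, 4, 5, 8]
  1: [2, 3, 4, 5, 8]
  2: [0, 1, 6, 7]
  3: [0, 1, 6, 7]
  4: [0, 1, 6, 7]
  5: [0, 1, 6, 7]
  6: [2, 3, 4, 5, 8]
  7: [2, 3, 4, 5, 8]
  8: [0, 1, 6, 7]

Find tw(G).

4

A width-4 tree decomposition is:
Bags: B1 = {0, 1, 2, 6, 7}  B2 = {0, 1, 5, 6, 7}  B3 = {0, 1, 6, 7, 8}  B4 = {0, 1, 4, 6, 7}  B5 = {0, 1, 3, 6, 7}
Tree: B1–B2, B2–B3, B3–B4, B4–B5
The largest bag has 5 vertices, giving width 4; this decomposition certifies tw(G) ≤ 4. For the lower bound: the 5 vertex sets {0,2}, {1,5}, {7,8}, {6}, {4} are disjoint, each induces a connected subgraph, and every pair is joined by at least one edge of G. Contracting each set to a single vertex therefore yields K_{5} as a minor, and since treewidth is minor-monotone, tw(G) ≥ tw(K_{5}) = 4. Combining the bounds, tw(G) = 4.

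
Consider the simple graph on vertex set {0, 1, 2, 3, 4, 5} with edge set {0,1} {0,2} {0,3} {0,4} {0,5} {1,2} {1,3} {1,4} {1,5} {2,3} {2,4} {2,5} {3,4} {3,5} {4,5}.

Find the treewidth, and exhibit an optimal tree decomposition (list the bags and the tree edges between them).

With just one bag of size 6, the width is 6 − 1 = 5, so tw(G) ≤ 5. Conversely, {0, 1, 2, 3, 4, 5} is a clique of size 6, and the vertices of any clique must share a bag in every tree decomposition; so some bag has ≥ 6 vertices and tw(G) ≥ 5. The upper and lower bounds meet at 5, so that is the treewidth.

Treewidth 5.
One optimal decomposition is:
Bags: B1 = {0, 1, 2, 3, 4, 5}
Tree: (single bag)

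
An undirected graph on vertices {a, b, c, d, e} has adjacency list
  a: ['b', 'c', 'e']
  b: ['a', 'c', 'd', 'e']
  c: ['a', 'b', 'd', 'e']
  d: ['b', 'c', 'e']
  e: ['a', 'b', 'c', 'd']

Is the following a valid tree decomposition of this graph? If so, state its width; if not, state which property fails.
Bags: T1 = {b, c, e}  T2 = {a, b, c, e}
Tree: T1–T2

No — vertex d appears in no bag.

A tree decomposition must satisfy three properties: every vertex lies in some bag; for every edge, both endpoints lie together in some bag; and for every vertex, the bags containing it form a connected subtree. Here vertex d appears in no bag, so the decomposition is invalid.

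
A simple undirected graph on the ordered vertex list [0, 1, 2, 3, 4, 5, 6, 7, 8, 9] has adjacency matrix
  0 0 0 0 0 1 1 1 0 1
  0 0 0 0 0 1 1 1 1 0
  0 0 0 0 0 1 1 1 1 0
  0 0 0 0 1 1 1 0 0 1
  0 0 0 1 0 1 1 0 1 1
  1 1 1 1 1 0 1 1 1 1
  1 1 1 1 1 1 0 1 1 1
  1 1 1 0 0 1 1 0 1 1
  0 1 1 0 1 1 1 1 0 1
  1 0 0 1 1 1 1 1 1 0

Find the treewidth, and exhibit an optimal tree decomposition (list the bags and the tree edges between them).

Treewidth 4.
Bags: B1 = {1, 5, 6, 7, 8}  B2 = {5, 6, 7, 8, 9}  B3 = {0, 5, 6, 7, 9}  B4 = {4, 5, 6, 8, 9}  B5 = {2, 5, 6, 7, 8}  B6 = {3, 4, 5, 6, 9}
Tree: B1–B2, B2–B3, B2–B4, B1–B5, B4–B6

Each bag holds 5 vertices, so the decomposition has width 4, which upper-bounds the treewidth. For the lower bound, the 5 vertices {3, 4, 5, 6, 9} are pairwise adjacent, and any tree decomposition puts a clique entirely inside one bag — forcing width ≥ 4. Therefore the treewidth is 4.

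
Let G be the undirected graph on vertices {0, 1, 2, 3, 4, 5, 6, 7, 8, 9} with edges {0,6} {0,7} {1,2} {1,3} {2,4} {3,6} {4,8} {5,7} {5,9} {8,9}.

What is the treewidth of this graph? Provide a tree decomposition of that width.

The largest bag has 3 vertices, giving width 2; this decomposition certifies tw(G) ≤ 2. Since 6–0–7–5–9–8–4–2–1–3–6 is a cycle in G, G is not acyclic. Forests are exactly the graphs of treewidth ≤ 1, so tw(G) ≥ 2. Hence tw(G) = 2 exactly.

Treewidth 2.
Bags: B1 = {0, 6, 7}  B2 = {5, 6, 7}  B3 = {5, 6, 9}  B4 = {6, 8, 9}  B5 = {4, 6, 8}  B6 = {2, 4, 6}  B7 = {1, 2, 6}  B8 = {1, 3, 6}
Tree: B1–B2, B2–B3, B3–B4, B4–B5, B5–B6, B6–B7, B7–B8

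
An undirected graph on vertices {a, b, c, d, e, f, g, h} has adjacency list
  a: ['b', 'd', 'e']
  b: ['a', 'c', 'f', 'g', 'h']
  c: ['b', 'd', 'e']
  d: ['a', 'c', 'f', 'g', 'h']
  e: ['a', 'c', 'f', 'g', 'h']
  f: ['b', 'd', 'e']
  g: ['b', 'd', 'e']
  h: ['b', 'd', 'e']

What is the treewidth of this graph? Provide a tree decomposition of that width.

The largest bag has 4 vertices, giving width 3; this decomposition certifies tw(G) ≤ 3. For the lower bound: the 4 vertex sets {a,e}, {b,g}, {d}, {f} are disjoint, each induces a connected subgraph, and every pair is joined by at least one edge of G. Contracting each set to a single vertex therefore yields K_{4} as a minor, and since treewidth is minor-monotone, tw(G) ≥ tw(K_{4}) = 3. Hence tw(G) = 3 exactly.

Treewidth 3.
One such decomposition:
Bags: B1 = {a, b, d, e}  B2 = {b, d, e, g}  B3 = {b, d, e, f}  B4 = {b, c, d, e}  B5 = {b, d, e, h}
Tree: B1–B2, B2–B3, B3–B4, B4–B5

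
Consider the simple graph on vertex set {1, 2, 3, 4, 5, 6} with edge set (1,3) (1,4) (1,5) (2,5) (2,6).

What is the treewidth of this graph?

A width-1 tree decomposition is:
Bags: B1 = {1, 5}  B2 = {1, 4}  B3 = {1, 3}  B4 = {2, 5}  B5 = {2, 6}
Tree: B1–B2, B1–B3, B1–B4, B4–B5
Every bag has size at most 2, so the width is 2 − 1 = 1 and tw(G) ≤ 1. Any graph with an edge has treewidth ≥ 1, and G has the edge 5–1. Hence tw(G) = 1 exactly.

1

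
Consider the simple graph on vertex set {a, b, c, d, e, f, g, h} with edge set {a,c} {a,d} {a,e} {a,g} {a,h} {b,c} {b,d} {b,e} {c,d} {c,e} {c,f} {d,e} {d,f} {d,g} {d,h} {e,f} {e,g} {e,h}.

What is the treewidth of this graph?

A width-3 tree decomposition is:
Bags: B1 = {a, c, d, e}  B2 = {c, d, e, f}  B3 = {a, d, e, h}  B4 = {a, d, e, g}  B5 = {b, c, d, e}
Tree: B1–B2, B1–B3, B1–B4, B2–B5
Each bag holds 4 vertices, so the decomposition has width 3, which upper-bounds the treewidth. For the lower bound, the 4 vertices {a, d, e, g} are pairwise adjacent, and any tree decomposition puts a clique entirely inside one bag — forcing width ≥ 3. Hence tw(G) = 3 exactly.

3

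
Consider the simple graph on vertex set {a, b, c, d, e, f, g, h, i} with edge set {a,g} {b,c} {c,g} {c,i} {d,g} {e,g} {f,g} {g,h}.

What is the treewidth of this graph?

A width-1 tree decomposition is:
Bags: B1 = {f, g}  B2 = {c, g}  B3 = {g, h}  B4 = {c, i}  B5 = {d, g}  B6 = {a, g}  B7 = {e, g}  B8 = {b, c}
Tree: B1–B2, B2–B3, B2–B4, B2–B5, B1–B6, B5–B7, B4–B8
Each bag holds 2 vertices, so the decomposition has width 1, which upper-bounds the treewidth. Any graph with an edge has treewidth ≥ 1, and G has the edge f–g. The upper and lower bounds meet at 1, so that is the treewidth.

1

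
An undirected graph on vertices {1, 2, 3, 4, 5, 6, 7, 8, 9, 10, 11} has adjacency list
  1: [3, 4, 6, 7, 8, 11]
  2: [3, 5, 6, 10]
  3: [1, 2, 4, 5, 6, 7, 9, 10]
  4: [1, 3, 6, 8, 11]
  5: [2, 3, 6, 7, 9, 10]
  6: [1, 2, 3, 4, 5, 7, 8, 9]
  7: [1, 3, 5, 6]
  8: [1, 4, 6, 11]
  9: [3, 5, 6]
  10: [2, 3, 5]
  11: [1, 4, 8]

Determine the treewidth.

3

A width-3 tree decomposition is:
Bags: B1 = {3, 5, 6, 7}  B2 = {1, 3, 6, 7}  B3 = {1, 3, 4, 6}  B4 = {1, 4, 6, 8}  B5 = {2, 3, 5, 6}  B6 = {1, 4, 8, 11}  B7 = {3, 5, 6, 9}  B8 = {2, 3, 5, 10}
Tree: B1–B2, B2–B3, B3–B4, B1–B5, B4–B6, B1–B7, B5–B8
The largest bag has 4 vertices, giving width 3; this decomposition certifies tw(G) ≤ 3. Conversely, {1, 4, 8, 11} is a clique of size 4, and the vertices of any clique must share a bag in every tree decomposition; so some bag has ≥ 4 vertices and tw(G) ≥ 3. Combining the bounds, tw(G) = 3.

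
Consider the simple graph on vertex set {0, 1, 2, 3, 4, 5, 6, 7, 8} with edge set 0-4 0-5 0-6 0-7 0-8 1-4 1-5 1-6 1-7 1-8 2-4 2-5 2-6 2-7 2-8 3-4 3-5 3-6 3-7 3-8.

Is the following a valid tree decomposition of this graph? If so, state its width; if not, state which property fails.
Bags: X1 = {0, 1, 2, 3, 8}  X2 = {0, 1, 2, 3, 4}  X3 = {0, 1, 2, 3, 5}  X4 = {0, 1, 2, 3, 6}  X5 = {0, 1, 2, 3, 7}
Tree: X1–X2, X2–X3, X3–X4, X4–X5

Yes; width 4.

Vertex coverage: the bags together contain {0, 1, 2, 3, 4, 5, 6, 7, 8}, the full vertex set. Edge coverage: each edge of G has both endpoints in at least one bag. Running intersection: for every vertex, the bags containing it form a connected subtree. All three properties hold, so this is a valid tree decomposition of width max|bag| − 1 = 4, and hence tw(G) ≤ 4.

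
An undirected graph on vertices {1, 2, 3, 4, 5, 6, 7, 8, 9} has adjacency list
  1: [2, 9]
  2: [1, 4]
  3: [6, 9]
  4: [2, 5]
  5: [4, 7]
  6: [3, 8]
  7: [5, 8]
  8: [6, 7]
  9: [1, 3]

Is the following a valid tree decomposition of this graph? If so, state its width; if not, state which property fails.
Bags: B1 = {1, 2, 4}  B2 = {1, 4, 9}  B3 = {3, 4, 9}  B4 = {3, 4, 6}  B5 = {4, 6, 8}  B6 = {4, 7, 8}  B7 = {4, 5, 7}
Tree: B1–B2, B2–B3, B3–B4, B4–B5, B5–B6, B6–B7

Every vertex of G appears in some bag (union = {1, 2, 3, 4, 5, 6, 7, 8, 9}); every edge is covered by a bag; and for each vertex v the set of bags containing v is connected in the bag tree. The decomposition is therefore valid. The largest bag has 3 vertices, so the width is 2.

Yes; width 2.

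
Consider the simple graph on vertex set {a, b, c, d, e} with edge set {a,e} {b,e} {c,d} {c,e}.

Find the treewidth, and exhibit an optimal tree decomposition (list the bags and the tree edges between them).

The largest bag has 2 vertices, giving width 1; this decomposition certifies tw(G) ≤ 1. Any graph with an edge has treewidth ≥ 1, and G has the edge e–c. Combining the bounds, tw(G) = 1.

Treewidth 1.
Bags: B1 = {c, e}  B2 = {c, d}  B3 = {b, e}  B4 = {a, e}
Tree: B1–B2, B1–B3, B1–B4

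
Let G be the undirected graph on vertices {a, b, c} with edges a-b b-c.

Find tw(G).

A width-1 tree decomposition is:
Bags: B1 = {b, c}  B2 = {a, b}
Tree: B1–B2
Each bag holds 2 vertices, so the decomposition has width 1, which upper-bounds the treewidth. Since G has at least one edge (e.g. b–c), it is not an edgeless graph, so tw(G) ≥ 1. Hence tw(G) = 1 exactly.

1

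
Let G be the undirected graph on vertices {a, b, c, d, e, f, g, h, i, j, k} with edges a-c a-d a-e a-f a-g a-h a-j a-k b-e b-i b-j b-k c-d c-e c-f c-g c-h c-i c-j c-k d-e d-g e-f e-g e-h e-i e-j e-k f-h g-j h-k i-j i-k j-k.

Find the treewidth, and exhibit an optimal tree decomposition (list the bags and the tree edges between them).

Each bag holds 5 vertices, so the decomposition has width 4, which upper-bounds the treewidth. On the other hand G contains the 5-clique {a, c, d, e, g}. A clique must lie in a single bag of any decomposition, so no decomposition can have width below 4. Hence tw(G) = 4 exactly.

Treewidth 4.
One optimal decomposition is:
Bags: B1 = {a, c, e, j, k}  B2 = {a, c, e, h, k}  B3 = {a, c, e, g, j}  B4 = {c, e, i, j, k}  B5 = {a, c, d, e, g}  B6 = {a, c, e, f, h}  B7 = {b, e, i, j, k}
Tree: B1–B2, B1–B3, B1–B4, B3–B5, B2–B6, B4–B7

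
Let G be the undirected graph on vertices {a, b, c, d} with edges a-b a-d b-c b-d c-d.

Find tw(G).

A width-2 tree decomposition is:
Bags: B1 = {a, b, d}  B2 = {b, c, d}
Tree: B1–B2
Every bag has size at most 3, so the width is 3 − 1 = 2 and tw(G) ≤ 2. For the lower bound, the 3 vertices {b, c, d} are pairwise adjacent, and any tree decomposition puts a clique entirely inside one bag — forcing width ≥ 2. Hence tw(G) = 2 exactly.

2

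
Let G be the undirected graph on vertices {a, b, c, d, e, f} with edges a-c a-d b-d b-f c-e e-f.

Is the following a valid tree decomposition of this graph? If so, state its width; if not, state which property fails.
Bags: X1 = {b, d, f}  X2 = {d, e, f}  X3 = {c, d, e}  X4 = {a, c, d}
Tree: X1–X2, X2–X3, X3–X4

Vertex coverage: the bags together contain {a, b, c, d, e, f}, the full vertex set. Edge coverage: each edge of G has both endpoints in at least one bag. Running intersection: for every vertex, the bags containing it form a connected subtree. All three properties hold, so this is a valid tree decomposition of width max|bag| − 1 = 2, and hence tw(G) ≤ 2.

Yes; width 2.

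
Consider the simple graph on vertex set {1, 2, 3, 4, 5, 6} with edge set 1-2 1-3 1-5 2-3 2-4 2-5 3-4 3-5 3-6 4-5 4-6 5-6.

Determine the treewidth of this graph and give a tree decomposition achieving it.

Treewidth 3.
One such decomposition:
Bags: B1 = {2, 3, 4, 5}  B2 = {3, 4, 5, 6}  B3 = {1, 2, 3, 5}
Tree: B1–B2, B1–B3

Each bag holds 4 vertices, so the decomposition has width 3, which upper-bounds the treewidth. Conversely, {1, 2, 3, 5} is a clique of size 4, and the vertices of any clique must share a bag in every tree decomposition; so some bag has ≥ 4 vertices and tw(G) ≥ 3. Therefore the treewidth is 3.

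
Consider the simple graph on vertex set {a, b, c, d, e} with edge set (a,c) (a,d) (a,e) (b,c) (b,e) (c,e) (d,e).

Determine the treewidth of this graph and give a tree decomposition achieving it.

Every bag has size at most 3, so the width is 3 − 1 = 2 and tw(G) ≤ 2. On the other hand G contains the 3-clique {a, d, e}. A clique must lie in a single bag of any decomposition, so no decomposition can have width below 2. Therefore the treewidth is 2.

Treewidth 2.
Bags: B1 = {a, c, e}  B2 = {a, d, e}  B3 = {b, c, e}
Tree: B1–B2, B1–B3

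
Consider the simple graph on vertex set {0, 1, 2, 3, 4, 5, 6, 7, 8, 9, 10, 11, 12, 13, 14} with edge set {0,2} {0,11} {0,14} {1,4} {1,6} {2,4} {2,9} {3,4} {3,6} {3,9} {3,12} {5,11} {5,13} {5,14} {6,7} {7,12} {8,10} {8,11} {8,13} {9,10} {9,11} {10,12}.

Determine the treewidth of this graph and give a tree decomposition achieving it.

Every bag has size at most 4, so the width is 4 − 1 = 3 and tw(G) ≤ 3. For the lower bound: the 4 vertex sets {1,6,7}, {4}, {3}, {2,9,10,12} are disjoint, each induces a connected subgraph, and every pair is joined by at least one edge of G. Contracting each set to a single vertex therefore yields K_{4} as a minor, and since treewidth is minor-monotone, tw(G) ≥ tw(K_{4}) = 3. Therefore the treewidth is 3.

Treewidth 3.
One optimal decomposition is:
Bags: B1 = {1, 4, 6, 7}  B2 = {3, 4, 6, 7}  B3 = {3, 4, 7, 12}  B4 = {2, 3, 4, 12}  B5 = {2, 3, 9, 12}  B6 = {2, 9, 10, 12}  B7 = {0, 2, 9, 10}  B8 = {0, 9, 10, 11}  B9 = {0, 8, 10, 11}  B10 = {0, 8, 11, 14}  B11 = {5, 8, 11, 14}  B12 = {5, 8, 13, 14}
Tree: B1–B2, B2–B3, B3–B4, B4–B5, B5–B6, B6–B7, B7–B8, B8–B9, B9–B10, B10–B11, B11–B12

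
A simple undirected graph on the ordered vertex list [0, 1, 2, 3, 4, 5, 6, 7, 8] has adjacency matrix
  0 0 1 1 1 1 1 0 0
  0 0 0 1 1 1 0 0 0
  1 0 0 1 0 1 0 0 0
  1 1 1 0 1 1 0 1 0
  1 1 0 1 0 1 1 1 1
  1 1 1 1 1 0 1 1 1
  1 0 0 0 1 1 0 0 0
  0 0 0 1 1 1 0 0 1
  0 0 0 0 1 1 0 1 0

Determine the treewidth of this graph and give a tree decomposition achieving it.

Treewidth 3.
One such decomposition:
Bags: B1 = {0, 3, 4, 5}  B2 = {3, 4, 5, 7}  B3 = {1, 3, 4, 5}  B4 = {0, 4, 5, 6}  B5 = {4, 5, 7, 8}  B6 = {0, 2, 3, 5}
Tree: B1–B2, B1–B3, B1–B4, B2–B5, B1–B6

The largest bag has 4 vertices, giving width 3; this decomposition certifies tw(G) ≤ 3. On the other hand G contains the 4-clique {0, 2, 3, 5}. A clique must lie in a single bag of any decomposition, so no decomposition can have width below 3. Therefore the treewidth is 3.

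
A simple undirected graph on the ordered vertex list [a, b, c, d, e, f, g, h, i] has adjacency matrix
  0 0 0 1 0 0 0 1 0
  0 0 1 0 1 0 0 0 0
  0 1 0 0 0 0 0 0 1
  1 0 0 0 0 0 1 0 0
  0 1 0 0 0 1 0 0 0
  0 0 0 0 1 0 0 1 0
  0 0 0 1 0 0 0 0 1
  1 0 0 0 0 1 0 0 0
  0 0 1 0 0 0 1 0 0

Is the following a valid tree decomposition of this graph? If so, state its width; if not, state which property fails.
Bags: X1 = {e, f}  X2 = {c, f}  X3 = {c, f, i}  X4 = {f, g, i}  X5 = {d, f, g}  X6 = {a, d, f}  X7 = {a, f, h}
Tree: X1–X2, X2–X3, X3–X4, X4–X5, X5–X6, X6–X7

No — vertex b appears in no bag.

A tree decomposition must satisfy three properties: every vertex lies in some bag; for every edge, both endpoints lie together in some bag; and for every vertex, the bags containing it form a connected subtree. Here vertex b appears in no bag, so the decomposition is invalid.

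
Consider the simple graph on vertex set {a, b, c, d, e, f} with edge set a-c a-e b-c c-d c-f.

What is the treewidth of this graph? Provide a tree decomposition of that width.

Treewidth 1.
One such decomposition:
Bags: B1 = {a, c}  B2 = {c, d}  B3 = {b, c}  B4 = {c, f}  B5 = {a, e}
Tree: B1–B2, B2–B3, B3–B4, B1–B5

Each bag holds 2 vertices, so the decomposition has width 1, which upper-bounds the treewidth. Any graph with an edge has treewidth ≥ 1, and G has the edge c–a. The upper and lower bounds meet at 1, so that is the treewidth.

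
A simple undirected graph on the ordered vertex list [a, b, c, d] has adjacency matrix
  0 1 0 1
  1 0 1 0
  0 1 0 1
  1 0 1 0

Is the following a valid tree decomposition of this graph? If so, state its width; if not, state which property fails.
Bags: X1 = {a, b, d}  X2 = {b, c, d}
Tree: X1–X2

Yes; width 2.

Every vertex of G appears in some bag (union = {a, b, c, d}); every edge is covered by a bag; and for each vertex v the set of bags containing v is connected in the bag tree. The decomposition is therefore valid. The largest bag has 3 vertices, so the width is 2.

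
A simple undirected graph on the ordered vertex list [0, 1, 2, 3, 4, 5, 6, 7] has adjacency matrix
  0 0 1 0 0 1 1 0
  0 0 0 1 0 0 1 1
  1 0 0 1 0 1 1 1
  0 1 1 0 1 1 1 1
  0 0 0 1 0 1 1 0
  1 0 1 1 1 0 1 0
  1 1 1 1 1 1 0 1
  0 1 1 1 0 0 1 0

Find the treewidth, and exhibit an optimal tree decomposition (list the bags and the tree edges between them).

Every bag has size at most 4, so the width is 4 − 1 = 3 and tw(G) ≤ 3. Conversely, {0, 2, 5, 6} is a clique of size 4, and the vertices of any clique must share a bag in every tree decomposition; so some bag has ≥ 4 vertices and tw(G) ≥ 3. Therefore the treewidth is 3.

Treewidth 3.
One such decomposition:
Bags: B1 = {2, 3, 5, 6}  B2 = {2, 3, 6, 7}  B3 = {1, 3, 6, 7}  B4 = {3, 4, 5, 6}  B5 = {0, 2, 5, 6}
Tree: B1–B2, B2–B3, B1–B4, B1–B5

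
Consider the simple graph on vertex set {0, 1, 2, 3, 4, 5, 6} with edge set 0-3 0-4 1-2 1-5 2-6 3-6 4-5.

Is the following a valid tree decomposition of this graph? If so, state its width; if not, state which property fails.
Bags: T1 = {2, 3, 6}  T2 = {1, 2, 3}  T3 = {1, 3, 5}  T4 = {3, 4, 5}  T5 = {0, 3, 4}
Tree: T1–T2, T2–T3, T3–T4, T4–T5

Yes; width 2.

Every vertex of G appears in some bag (union = {0, 1, 2, 3, 4, 5, 6}); every edge is covered by a bag; and for each vertex v the set of bags containing v is connected in the bag tree. The decomposition is therefore valid. The largest bag has 3 vertices, so the width is 2.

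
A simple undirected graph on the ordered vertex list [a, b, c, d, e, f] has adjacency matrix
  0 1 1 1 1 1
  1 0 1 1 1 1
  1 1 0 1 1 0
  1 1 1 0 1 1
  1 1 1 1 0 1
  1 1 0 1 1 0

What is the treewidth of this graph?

A width-4 tree decomposition is:
Bags: B1 = {a, b, d, e, f}  B2 = {a, b, c, d, e}
Tree: B1–B2
The largest bag has 5 vertices, giving width 4; this decomposition certifies tw(G) ≤ 4. For the lower bound, the 5 vertices {a, b, c, d, e} are pairwise adjacent, and any tree decomposition puts a clique entirely inside one bag — forcing width ≥ 4. Hence tw(G) = 4 exactly.

4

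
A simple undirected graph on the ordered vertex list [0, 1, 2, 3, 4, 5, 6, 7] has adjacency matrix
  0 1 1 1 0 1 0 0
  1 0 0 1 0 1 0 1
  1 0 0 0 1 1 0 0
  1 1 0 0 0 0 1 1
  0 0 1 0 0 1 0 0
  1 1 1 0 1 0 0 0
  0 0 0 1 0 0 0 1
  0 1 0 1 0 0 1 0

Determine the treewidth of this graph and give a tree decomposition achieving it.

The largest bag has 3 vertices, giving width 2; this decomposition certifies tw(G) ≤ 2. For the lower bound, the 3 vertices {0, 1, 3} are pairwise adjacent, and any tree decomposition puts a clique entirely inside one bag — forcing width ≥ 2. Hence tw(G) = 2 exactly.

Treewidth 2.
One such decomposition:
Bags: B1 = {1, 3, 7}  B2 = {0, 1, 3}  B3 = {0, 1, 5}  B4 = {0, 2, 5}  B5 = {2, 4, 5}  B6 = {3, 6, 7}
Tree: B1–B2, B2–B3, B3–B4, B4–B5, B1–B6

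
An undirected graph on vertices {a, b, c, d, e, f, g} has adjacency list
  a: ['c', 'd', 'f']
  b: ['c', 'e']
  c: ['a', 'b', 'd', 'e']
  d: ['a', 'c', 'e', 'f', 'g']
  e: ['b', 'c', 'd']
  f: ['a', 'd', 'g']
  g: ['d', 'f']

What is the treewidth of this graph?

2

A width-2 tree decomposition is:
Bags: B1 = {c, d, e}  B2 = {a, c, d}  B3 = {b, c, e}  B4 = {a, d, f}  B5 = {d, f, g}
Tree: B1–B2, B1–B3, B2–B4, B4–B5
Each bag holds 3 vertices, so the decomposition has width 2, which upper-bounds the treewidth. On the other hand G contains the 3-clique {c, d, e}. A clique must lie in a single bag of any decomposition, so no decomposition can have width below 2. Therefore the treewidth is 2.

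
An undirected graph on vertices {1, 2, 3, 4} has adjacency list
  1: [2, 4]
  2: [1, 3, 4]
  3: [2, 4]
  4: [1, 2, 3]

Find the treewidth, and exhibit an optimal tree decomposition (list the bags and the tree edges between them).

The largest bag has 3 vertices, giving width 2; this decomposition certifies tw(G) ≤ 2. On the other hand G contains the 3-clique {1, 2, 4}. A clique must lie in a single bag of any decomposition, so no decomposition can have width below 2. Hence tw(G) = 2 exactly.

Treewidth 2.
One such decomposition:
Bags: B1 = {1, 2, 4}  B2 = {2, 3, 4}
Tree: B1–B2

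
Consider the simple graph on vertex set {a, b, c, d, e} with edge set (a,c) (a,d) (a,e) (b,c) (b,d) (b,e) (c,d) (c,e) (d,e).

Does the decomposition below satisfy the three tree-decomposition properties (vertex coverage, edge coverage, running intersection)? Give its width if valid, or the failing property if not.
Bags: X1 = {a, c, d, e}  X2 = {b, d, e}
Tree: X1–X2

A tree decomposition must satisfy three properties: every vertex lies in some bag; for every edge, both endpoints lie together in some bag; and for every vertex, the bags containing it form a connected subtree. Here edge (c,b) lies in no bag, so the decomposition is invalid.

No — edge (c,b) lies in no bag.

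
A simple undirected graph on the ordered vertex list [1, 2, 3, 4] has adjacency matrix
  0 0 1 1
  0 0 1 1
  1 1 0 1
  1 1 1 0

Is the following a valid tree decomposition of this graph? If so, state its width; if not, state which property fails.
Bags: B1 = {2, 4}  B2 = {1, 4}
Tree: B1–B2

A tree decomposition must satisfy three properties: every vertex lies in some bag; for every edge, both endpoints lie together in some bag; and for every vertex, the bags containing it form a connected subtree. Here vertex 3 appears in no bag, so the decomposition is invalid.

No — vertex 3 appears in no bag.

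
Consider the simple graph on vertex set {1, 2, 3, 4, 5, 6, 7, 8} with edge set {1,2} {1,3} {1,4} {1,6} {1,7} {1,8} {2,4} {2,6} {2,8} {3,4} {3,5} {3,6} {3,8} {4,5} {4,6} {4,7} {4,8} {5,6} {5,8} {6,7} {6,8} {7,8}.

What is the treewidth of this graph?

4

A width-4 tree decomposition is:
Bags: B1 = {1, 3, 4, 6, 8}  B2 = {1, 4, 6, 7, 8}  B3 = {1, 2, 4, 6, 8}  B4 = {3, 4, 5, 6, 8}
Tree: B1–B2, B1–B3, B1–B4
Each bag holds 5 vertices, so the decomposition has width 4, which upper-bounds the treewidth. For the lower bound, the 5 vertices {1, 2, 4, 6, 8} are pairwise adjacent, and any tree decomposition puts a clique entirely inside one bag — forcing width ≥ 4. Therefore the treewidth is 4.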